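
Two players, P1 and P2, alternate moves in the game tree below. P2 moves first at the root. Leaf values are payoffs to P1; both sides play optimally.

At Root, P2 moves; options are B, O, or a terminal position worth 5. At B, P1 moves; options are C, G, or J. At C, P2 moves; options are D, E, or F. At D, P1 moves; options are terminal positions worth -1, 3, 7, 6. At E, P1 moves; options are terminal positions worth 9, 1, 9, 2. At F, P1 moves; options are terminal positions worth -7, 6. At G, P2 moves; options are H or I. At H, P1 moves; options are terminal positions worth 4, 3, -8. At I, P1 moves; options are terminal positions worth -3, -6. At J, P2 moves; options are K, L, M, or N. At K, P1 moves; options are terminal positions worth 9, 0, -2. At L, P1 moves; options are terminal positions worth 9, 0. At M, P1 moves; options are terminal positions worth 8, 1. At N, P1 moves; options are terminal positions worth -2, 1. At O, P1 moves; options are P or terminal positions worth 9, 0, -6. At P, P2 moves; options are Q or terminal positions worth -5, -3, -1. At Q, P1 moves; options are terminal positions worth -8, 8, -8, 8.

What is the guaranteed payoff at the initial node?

5

D (P1): max(-1, 3, 7, 6) = 7
E (P1): max(9, 1, 9, 2) = 9
F (P1): max(-7, 6) = 6
C (P2): min(7, 9, 6) = 6
H (P1): max(4, 3, -8) = 4
I (P1): max(-3, -6) = -3
G (P2): min(4, -3) = -3
K (P1): max(9, 0, -2) = 9
L (P1): max(9, 0) = 9
M (P1): max(8, 1) = 8
N (P1): max(-2, 1) = 1
J (P2): min(9, 9, 8, 1) = 1
B (P1): max(6, -3, 1) = 6
Q (P1): max(-8, 8, -8, 8) = 8
P (P2): min(8, -5, -3, -1) = -5
O (P1): max(-5, 9, 0, -6) = 9
Root (P2): min(6, 9, 5) = 5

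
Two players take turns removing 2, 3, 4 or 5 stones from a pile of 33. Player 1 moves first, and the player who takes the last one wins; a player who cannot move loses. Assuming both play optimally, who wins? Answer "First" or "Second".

Mark each pile size as W (mover wins) or L (mover loses):
i:   0  1  2  3  4  5  6  7  8  9 10 11 12 13 14 15 16 17 18 19 20 21 22 23 24 25 26 27 28 29 30 31 32 33
     L  L  W  W  W  W  W  L  L  W  W  W  W  W  L  L  W  W  W  W  W  L  L  W  W  W  W  W  L  L  W  W  W  W
Position 33 is W, so the first player wins.

First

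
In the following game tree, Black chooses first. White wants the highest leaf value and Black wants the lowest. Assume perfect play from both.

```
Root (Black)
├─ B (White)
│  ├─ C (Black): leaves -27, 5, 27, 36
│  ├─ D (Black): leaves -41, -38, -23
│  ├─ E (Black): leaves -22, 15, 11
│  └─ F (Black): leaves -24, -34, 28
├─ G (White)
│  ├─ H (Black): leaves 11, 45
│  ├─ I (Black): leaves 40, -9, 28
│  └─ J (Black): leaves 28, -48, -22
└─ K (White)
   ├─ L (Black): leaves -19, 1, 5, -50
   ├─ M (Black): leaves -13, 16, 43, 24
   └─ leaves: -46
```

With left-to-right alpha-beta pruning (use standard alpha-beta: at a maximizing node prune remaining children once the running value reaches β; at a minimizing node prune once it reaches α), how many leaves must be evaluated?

C [α=-∞,β=+∞]: v=-27
D [α=-27,β=+∞]: v=-41 after child 1 ≤ α → α-cutoff, skip 2
E [α=-27,β=+∞]: v=-22
F [α=-22,β=+∞]: v=-24 after child 1 ≤ α → α-cutoff, skip 2
B [α=-∞,β=+∞]: v=-22
H [α=-∞,β=-22]: v=11
G [α=-∞,β=-22]: v=11 after child 1 ≥ β → β-cutoff, skip 2
L [α=-∞,β=-22]: v=-50
M [α=-50,β=-22]: v=-13
K [α=-∞,β=-22]: v=-13 after child 2 ≥ β → β-cutoff, skip 1
Root [α=-∞,β=+∞]: v=-22
Leaves evaluated: 19 of 30.

19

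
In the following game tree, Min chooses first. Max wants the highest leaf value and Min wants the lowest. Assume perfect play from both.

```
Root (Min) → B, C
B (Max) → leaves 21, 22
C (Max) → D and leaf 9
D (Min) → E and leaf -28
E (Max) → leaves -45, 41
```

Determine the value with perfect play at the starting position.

B (Max): max(21, 22) = 22
E (Max): max(-45, 41) = 41
D (Min): min(41, -28) = -28
C (Max): max(-28, 9) = 9
Root (Min): min(22, 9) = 9

9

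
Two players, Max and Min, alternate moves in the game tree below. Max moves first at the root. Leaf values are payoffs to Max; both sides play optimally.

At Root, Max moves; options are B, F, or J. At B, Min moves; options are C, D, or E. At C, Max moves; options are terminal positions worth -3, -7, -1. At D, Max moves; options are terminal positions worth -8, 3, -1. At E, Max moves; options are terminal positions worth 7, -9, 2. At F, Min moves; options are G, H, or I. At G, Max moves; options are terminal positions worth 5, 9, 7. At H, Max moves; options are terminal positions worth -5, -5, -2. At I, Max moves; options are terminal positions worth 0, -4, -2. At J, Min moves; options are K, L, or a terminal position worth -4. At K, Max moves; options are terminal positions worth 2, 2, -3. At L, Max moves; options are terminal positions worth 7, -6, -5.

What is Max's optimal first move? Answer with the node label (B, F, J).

B

C (Max): max(-3, -7, -1) = -1
D (Max): max(-8, 3, -1) = 3
E (Max): max(7, -9, 2) = 7
B (Min): min(-1, 3, 7) = -1
G (Max): max(5, 9, 7) = 9
H (Max): max(-5, -5, -2) = -2
I (Max): max(0, -4, -2) = 0
F (Min): min(9, -2, 0) = -2
K (Max): max(2, 2, -3) = 2
L (Max): max(7, -6, -5) = 7
J (Min): min(2, 7, -4) = -4
Root (Max): max(-1, -2, -4) = -1
Max picks the child with the highest value: B (value -1).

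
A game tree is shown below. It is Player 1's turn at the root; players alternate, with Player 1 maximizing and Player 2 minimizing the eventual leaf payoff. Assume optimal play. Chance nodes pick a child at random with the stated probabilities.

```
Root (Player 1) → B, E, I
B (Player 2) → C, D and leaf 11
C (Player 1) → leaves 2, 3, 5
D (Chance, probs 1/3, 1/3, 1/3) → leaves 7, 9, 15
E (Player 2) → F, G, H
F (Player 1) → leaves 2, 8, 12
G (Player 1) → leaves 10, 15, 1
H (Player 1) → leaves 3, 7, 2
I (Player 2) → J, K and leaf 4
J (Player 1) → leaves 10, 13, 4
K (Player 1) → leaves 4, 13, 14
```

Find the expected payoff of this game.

7

C (Player 1): max(2, 3, 5) = 5
D (Chance): 1/3·7 + 1/3·9 + 1/3·15 = 10.33
B (Player 2): min(5, 10.33, 11) = 5
F (Player 1): max(2, 8, 12) = 12
G (Player 1): max(10, 15, 1) = 15
H (Player 1): max(3, 7, 2) = 7
E (Player 2): min(12, 15, 7) = 7
J (Player 1): max(10, 13, 4) = 13
K (Player 1): max(4, 13, 14) = 14
I (Player 2): min(13, 14, 4) = 4
Root (Player 1): max(5, 7, 4) = 7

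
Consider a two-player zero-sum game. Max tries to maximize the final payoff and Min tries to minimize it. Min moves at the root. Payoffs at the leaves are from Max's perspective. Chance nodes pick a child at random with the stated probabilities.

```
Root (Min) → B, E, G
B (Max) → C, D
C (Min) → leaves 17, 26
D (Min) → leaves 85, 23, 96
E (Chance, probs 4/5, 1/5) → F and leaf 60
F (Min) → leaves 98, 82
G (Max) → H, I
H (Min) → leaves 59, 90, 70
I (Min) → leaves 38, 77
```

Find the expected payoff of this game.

23

C (Min): min(17, 26) = 17
D (Min): min(85, 23, 96) = 23
B (Max): max(17, 23) = 23
F (Min): min(98, 82) = 82
E (Chance): 4/5·82 + 1/5·60 = 77.6
H (Min): min(59, 90, 70) = 59
I (Min): min(38, 77) = 38
G (Max): max(59, 38) = 59
Root (Min): min(23, 77.6, 59) = 23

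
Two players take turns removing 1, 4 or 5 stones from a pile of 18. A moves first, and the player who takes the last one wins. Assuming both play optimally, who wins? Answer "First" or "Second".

Second

Compute winning (W) and losing (L) positions by backward induction:
i:   0  1  2  3  4  5  6  7  8  9 10 11 12 13 14 15 16 17 18
     L  W  L  W  W  W  W  W  L  W  L  W  W  W  W  W  L  W  L
Position 18 is L, so the second player wins.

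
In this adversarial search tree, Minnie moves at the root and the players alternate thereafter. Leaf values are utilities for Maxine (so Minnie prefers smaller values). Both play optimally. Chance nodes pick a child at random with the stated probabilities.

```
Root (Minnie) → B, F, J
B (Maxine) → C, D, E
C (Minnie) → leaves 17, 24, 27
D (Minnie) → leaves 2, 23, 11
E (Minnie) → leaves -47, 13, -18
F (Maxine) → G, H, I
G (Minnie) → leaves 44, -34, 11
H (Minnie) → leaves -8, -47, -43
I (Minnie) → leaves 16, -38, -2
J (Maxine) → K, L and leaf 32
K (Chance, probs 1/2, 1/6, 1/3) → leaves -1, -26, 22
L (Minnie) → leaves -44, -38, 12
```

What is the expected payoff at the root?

C (Minnie): min(17, 24, 27) = 17
D (Minnie): min(2, 23, 11) = 2
E (Minnie): min(-47, 13, -18) = -47
B (Maxine): max(17, 2, -47) = 17
G (Minnie): min(44, -34, 11) = -34
H (Minnie): min(-8, -47, -43) = -47
I (Minnie): min(16, -38, -2) = -38
F (Maxine): max(-34, -47, -38) = -34
K (Chance): 1/2·-1 + 1/6·-26 + 1/3·22 = 2.5
L (Minnie): min(-44, -38, 12) = -44
J (Maxine): max(2.5, -44, 32) = 32
Root (Minnie): min(17, -34, 32) = -34

-34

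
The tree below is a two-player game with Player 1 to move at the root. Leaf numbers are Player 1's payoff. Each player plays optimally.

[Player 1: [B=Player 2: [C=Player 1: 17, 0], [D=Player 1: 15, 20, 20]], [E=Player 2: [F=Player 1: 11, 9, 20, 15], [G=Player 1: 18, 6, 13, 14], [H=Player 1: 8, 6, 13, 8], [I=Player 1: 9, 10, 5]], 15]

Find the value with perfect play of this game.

17

C (Player 1): max(17, 0) = 17
D (Player 1): max(15, 20, 20) = 20
B (Player 2): min(17, 20) = 17
F (Player 1): max(11, 9, 20, 15) = 20
G (Player 1): max(18, 6, 13, 14) = 18
H (Player 1): max(8, 6, 13, 8) = 13
I (Player 1): max(9, 10, 5) = 10
E (Player 2): min(20, 18, 13, 10) = 10
Root (Player 1): max(17, 10, 15) = 17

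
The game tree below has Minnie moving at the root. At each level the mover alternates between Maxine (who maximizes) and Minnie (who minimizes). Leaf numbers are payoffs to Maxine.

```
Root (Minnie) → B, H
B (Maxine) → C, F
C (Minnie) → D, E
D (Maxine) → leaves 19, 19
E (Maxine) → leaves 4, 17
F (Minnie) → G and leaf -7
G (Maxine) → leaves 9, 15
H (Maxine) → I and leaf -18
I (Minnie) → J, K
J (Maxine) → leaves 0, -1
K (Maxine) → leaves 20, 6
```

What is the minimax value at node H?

0

J: max(0, -1) = 0
K: max(20, 6) = 20
I: min(0, 20) = 0
H: max(0, -18) = 0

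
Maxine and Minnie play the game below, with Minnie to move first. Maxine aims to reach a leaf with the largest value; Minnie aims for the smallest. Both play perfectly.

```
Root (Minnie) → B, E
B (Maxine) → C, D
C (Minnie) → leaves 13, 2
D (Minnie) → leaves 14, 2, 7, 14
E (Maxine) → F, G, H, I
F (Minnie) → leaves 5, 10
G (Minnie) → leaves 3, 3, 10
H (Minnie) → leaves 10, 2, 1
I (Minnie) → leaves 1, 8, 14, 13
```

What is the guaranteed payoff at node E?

F: min(5, 10) = 5
G: min(3, 3, 10) = 3
H: min(10, 2, 1) = 1
I: min(1, 8, 14, 13) = 1
E: max(5, 3, 1, 1) = 5

5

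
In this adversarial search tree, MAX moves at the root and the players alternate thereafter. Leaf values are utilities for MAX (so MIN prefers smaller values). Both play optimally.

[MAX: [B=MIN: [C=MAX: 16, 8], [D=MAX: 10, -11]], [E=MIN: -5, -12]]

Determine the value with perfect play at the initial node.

C (MAX): max(16, 8) = 16
D (MAX): max(10, -11) = 10
B (MIN): min(16, 10) = 10
E (MIN): min(-5, -12) = -12
Root (MAX): max(10, -12) = 10

10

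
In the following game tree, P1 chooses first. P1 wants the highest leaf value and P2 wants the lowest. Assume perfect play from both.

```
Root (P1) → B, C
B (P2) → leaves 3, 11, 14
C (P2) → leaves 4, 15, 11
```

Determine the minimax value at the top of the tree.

4

B (P2): min(3, 11, 14) = 3
C (P2): min(4, 15, 11) = 4
Root (P1): max(3, 4) = 4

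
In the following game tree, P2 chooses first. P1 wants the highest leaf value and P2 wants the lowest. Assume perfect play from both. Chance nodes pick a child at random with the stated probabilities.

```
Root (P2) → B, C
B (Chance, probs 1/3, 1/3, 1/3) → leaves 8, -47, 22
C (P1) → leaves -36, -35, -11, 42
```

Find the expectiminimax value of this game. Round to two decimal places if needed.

-5.67

B (Chance): 1/3·8 + 1/3·-47 + 1/3·22 = -5.67
C (P1): max(-36, -35, -11, 42) = 42
Root (P2): min(-5.67, 42) = -5.67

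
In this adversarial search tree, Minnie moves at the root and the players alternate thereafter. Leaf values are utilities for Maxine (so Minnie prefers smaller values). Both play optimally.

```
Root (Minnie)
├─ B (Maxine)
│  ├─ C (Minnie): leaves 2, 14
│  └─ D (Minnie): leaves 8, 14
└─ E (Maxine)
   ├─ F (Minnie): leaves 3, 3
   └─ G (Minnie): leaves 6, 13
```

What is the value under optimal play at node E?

F: min(3, 3) = 3
G: min(6, 13) = 6
E: max(3, 6) = 6

6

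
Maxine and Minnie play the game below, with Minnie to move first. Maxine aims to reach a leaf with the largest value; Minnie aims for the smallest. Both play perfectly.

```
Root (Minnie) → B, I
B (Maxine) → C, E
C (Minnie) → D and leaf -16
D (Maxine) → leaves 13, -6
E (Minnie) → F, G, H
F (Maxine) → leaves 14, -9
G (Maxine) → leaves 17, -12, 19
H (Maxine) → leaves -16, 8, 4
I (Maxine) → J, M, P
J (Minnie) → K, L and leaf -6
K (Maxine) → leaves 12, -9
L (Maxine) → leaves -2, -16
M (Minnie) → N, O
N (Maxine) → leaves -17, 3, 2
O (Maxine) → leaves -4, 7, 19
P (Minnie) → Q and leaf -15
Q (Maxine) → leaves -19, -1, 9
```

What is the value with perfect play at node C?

D: max(13, -6) = 13
C: min(13, -16) = -16

-16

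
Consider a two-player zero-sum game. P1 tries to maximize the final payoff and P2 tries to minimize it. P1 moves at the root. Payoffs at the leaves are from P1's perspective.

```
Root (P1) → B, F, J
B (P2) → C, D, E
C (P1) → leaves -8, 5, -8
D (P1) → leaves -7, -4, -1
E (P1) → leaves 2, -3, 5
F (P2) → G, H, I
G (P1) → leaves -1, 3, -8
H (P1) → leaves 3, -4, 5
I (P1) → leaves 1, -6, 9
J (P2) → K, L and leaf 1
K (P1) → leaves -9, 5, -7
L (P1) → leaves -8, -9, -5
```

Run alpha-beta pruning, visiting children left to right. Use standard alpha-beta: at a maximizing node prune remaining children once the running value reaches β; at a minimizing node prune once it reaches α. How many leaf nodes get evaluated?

C [α=-∞,β=+∞]: v=5
D [α=-∞,β=5]: v=-1
E [α=-∞,β=-1]: v=2 after child 1 ≥ β → β-cutoff, skip 2
B [α=-∞,β=+∞]: v=-1
G [α=-1,β=+∞]: v=3
H [α=-1,β=3]: v=3 after child 1 ≥ β → β-cutoff, skip 2
I [α=-1,β=3]: v=9
F [α=-1,β=+∞]: v=3
K [α=3,β=+∞]: v=5
L [α=3,β=5]: v=-5
J [α=3,β=+∞]: v=-5 after child 2 ≤ α → α-cutoff, skip 1
Root [α=-∞,β=+∞]: v=3
Leaves evaluated: 20 of 25.

20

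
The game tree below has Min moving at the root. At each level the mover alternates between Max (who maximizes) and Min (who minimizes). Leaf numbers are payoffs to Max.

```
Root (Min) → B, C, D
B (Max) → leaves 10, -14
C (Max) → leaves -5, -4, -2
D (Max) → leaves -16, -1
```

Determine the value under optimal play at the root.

-2

B (Max): max(10, -14) = 10
C (Max): max(-5, -4, -2) = -2
D (Max): max(-16, -1) = -1
Root (Min): min(10, -2, -1) = -2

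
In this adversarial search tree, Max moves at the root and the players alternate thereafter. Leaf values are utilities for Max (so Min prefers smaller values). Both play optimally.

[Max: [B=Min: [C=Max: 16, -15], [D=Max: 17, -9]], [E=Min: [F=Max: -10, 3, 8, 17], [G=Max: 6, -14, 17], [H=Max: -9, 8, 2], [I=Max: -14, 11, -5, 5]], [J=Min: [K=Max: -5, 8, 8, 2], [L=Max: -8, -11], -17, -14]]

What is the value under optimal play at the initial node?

16

C (Max): max(16, -15) = 16
D (Max): max(17, -9) = 17
B (Min): min(16, 17) = 16
F (Max): max(-10, 3, 8, 17) = 17
G (Max): max(6, -14, 17) = 17
H (Max): max(-9, 8, 2) = 8
I (Max): max(-14, 11, -5, 5) = 11
E (Min): min(17, 17, 8, 11) = 8
K (Max): max(-5, 8, 8, 2) = 8
L (Max): max(-8, -11) = -8
J (Min): min(8, -8, -17, -14) = -17
Root (Max): max(16, 8, -17) = 16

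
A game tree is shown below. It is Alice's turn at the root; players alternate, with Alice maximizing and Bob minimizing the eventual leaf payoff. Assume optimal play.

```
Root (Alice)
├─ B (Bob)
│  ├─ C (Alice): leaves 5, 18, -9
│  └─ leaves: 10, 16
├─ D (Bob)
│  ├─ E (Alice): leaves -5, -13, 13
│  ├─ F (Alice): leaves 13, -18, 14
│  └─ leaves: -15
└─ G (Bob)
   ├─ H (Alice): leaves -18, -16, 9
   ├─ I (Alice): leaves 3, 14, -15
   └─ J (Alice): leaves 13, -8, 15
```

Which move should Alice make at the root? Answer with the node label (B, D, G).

B

C (Alice): max(5, 18, -9) = 18
B (Bob): min(18, 10, 16) = 10
E (Alice): max(-5, -13, 13) = 13
F (Alice): max(13, -18, 14) = 14
D (Bob): min(13, 14, -15) = -15
H (Alice): max(-18, -16, 9) = 9
I (Alice): max(3, 14, -15) = 14
J (Alice): max(13, -8, 15) = 15
G (Bob): min(9, 14, 15) = 9
Root (Alice): max(10, -15, 9) = 10
Alice picks the child with the highest value: B (value 10).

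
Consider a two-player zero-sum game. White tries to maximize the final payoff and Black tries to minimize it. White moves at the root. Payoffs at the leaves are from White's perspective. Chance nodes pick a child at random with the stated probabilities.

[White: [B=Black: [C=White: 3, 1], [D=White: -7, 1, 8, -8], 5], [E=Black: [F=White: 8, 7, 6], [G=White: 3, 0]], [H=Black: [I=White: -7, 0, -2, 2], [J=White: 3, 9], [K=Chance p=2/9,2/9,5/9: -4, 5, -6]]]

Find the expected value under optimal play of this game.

3

C (White): max(3, 1) = 3
D (White): max(-7, 1, 8, -8) = 8
B (Black): min(3, 8, 5) = 3
F (White): max(8, 7, 6) = 8
G (White): max(3, 0) = 3
E (Black): min(8, 3) = 3
I (White): max(-7, 0, -2, 2) = 2
J (White): max(3, 9) = 9
K (Chance): 2/9·-4 + 2/9·5 + 5/9·-6 = -3.11
H (Black): min(2, 9, -3.11) = -3.11
Root (White): max(3, 3, -3.11) = 3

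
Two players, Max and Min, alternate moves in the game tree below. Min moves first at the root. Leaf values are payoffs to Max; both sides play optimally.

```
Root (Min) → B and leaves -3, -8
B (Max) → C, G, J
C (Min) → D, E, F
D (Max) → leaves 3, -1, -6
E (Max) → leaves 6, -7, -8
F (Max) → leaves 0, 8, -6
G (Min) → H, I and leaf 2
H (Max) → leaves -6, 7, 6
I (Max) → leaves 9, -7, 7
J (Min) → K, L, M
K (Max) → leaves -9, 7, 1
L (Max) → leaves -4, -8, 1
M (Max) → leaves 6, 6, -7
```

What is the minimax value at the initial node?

D (Max): max(3, -1, -6) = 3
E (Max): max(6, -7, -8) = 6
F (Max): max(0, 8, -6) = 8
C (Min): min(3, 6, 8) = 3
H (Max): max(-6, 7, 6) = 7
I (Max): max(9, -7, 7) = 9
G (Min): min(7, 9, 2) = 2
K (Max): max(-9, 7, 1) = 7
L (Max): max(-4, -8, 1) = 1
M (Max): max(6, 6, -7) = 6
J (Min): min(7, 1, 6) = 1
B (Max): max(3, 2, 1) = 3
Root (Min): min(3, -3, -8) = -8

-8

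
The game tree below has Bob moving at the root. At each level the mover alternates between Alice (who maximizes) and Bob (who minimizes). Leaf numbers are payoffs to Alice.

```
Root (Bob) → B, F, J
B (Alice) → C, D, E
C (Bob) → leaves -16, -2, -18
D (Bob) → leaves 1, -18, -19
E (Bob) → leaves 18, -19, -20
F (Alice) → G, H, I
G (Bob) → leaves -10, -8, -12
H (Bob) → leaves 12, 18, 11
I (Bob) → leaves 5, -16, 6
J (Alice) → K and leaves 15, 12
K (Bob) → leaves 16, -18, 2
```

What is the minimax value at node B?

C: min(-16, -2, -18) = -18
D: min(1, -18, -19) = -19
E: min(18, -19, -20) = -20
B: max(-18, -19, -20) = -18

-18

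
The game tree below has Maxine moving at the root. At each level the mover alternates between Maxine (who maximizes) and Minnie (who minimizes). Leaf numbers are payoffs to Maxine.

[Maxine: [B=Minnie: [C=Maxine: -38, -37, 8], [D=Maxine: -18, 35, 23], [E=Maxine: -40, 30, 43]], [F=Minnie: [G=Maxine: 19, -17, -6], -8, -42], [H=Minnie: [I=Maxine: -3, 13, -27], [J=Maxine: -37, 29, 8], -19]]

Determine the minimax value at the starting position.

C (Maxine): max(-38, -37, 8) = 8
D (Maxine): max(-18, 35, 23) = 35
E (Maxine): max(-40, 30, 43) = 43
B (Minnie): min(8, 35, 43) = 8
G (Maxine): max(19, -17, -6) = 19
F (Minnie): min(19, -8, -42) = -42
I (Maxine): max(-3, 13, -27) = 13
J (Maxine): max(-37, 29, 8) = 29
H (Minnie): min(13, 29, -19) = -19
Root (Maxine): max(8, -42, -19) = 8

8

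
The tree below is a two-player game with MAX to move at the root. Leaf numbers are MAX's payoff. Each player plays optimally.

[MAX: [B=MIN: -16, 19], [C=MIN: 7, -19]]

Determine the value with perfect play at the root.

-16

B (MIN): min(-16, 19) = -16
C (MIN): min(7, -19) = -19
Root (MAX): max(-16, -19) = -16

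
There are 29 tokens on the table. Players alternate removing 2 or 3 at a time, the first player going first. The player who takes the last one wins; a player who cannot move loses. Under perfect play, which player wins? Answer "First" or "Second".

Compute winning (W) and losing (L) positions by backward induction:
i:   0  1  2  3  4  5  6  7  8  9 10 11 12 13 14 15 16 17 18 19 20 21 22 23 24 25 26 27 28 29
     L  L  W  W  W  L  L  W  W  W  L  L  W  W  W  L  L  W  W  W  L  L  W  W  W  L  L  W  W  W
Position 29 is W, so the first player wins.

First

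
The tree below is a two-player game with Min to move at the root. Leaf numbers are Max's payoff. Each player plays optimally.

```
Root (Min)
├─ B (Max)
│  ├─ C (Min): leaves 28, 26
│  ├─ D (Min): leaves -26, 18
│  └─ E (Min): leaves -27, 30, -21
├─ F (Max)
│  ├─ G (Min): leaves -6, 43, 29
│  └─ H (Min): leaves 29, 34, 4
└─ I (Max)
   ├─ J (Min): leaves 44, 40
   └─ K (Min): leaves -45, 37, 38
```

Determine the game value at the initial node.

C (Min): min(28, 26) = 26
D (Min): min(-26, 18) = -26
E (Min): min(-27, 30, -21) = -27
B (Max): max(26, -26, -27) = 26
G (Min): min(-6, 43, 29) = -6
H (Min): min(29, 34, 4) = 4
F (Max): max(-6, 4) = 4
J (Min): min(44, 40) = 40
K (Min): min(-45, 37, 38) = -45
I (Max): max(40, -45) = 40
Root (Min): min(26, 4, 40) = 4

4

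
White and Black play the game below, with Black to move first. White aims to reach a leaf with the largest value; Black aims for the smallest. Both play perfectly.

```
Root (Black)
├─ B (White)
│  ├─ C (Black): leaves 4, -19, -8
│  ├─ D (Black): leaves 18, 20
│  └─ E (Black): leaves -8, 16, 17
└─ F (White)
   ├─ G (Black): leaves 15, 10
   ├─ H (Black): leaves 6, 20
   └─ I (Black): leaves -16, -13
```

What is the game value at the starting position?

C (Black): min(4, -19, -8) = -19
D (Black): min(18, 20) = 18
E (Black): min(-8, 16, 17) = -8
B (White): max(-19, 18, -8) = 18
G (Black): min(15, 10) = 10
H (Black): min(6, 20) = 6
I (Black): min(-16, -13) = -16
F (White): max(10, 6, -16) = 10
Root (Black): min(18, 10) = 10

10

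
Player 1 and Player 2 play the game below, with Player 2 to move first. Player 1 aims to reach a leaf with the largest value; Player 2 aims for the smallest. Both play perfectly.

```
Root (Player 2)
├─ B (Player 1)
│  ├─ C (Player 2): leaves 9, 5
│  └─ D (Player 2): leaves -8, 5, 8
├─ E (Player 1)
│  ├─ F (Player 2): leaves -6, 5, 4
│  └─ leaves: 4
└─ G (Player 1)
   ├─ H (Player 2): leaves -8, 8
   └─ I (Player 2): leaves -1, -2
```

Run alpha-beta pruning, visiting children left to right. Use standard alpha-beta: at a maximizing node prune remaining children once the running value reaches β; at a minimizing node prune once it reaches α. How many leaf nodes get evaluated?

11

C [α=-∞,β=+∞]: v=5
D [α=5,β=+∞]: v=-8 after child 1 ≤ α → α-cutoff, skip 2
B [α=-∞,β=+∞]: v=5
F [α=-∞,β=5]: v=-6
E [α=-∞,β=5]: v=4
H [α=-∞,β=4]: v=-8
I [α=-8,β=4]: v=-2
G [α=-∞,β=4]: v=-2
Root [α=-∞,β=+∞]: v=-2
Leaves evaluated: 11 of 13.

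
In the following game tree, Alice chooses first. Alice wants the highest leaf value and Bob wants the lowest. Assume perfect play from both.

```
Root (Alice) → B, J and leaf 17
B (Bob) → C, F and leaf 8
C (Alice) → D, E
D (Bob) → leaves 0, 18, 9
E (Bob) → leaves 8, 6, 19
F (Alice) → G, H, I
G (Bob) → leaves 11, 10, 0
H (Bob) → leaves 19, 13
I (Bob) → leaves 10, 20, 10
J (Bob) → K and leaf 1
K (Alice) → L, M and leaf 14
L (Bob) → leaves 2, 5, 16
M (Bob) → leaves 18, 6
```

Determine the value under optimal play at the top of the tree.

17

D (Bob): min(0, 18, 9) = 0
E (Bob): min(8, 6, 19) = 6
C (Alice): max(0, 6) = 6
G (Bob): min(11, 10, 0) = 0
H (Bob): min(19, 13) = 13
I (Bob): min(10, 20, 10) = 10
F (Alice): max(0, 13, 10) = 13
B (Bob): min(6, 13, 8) = 6
L (Bob): min(2, 5, 16) = 2
M (Bob): min(18, 6) = 6
K (Alice): max(2, 6, 14) = 14
J (Bob): min(14, 1) = 1
Root (Alice): max(6, 1, 17) = 17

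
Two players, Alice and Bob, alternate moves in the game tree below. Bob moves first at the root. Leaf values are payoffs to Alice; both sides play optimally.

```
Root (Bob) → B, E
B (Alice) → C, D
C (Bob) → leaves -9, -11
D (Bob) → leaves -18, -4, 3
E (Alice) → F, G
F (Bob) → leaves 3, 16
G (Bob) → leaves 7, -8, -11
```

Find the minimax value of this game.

-11

C (Bob): min(-9, -11) = -11
D (Bob): min(-18, -4, 3) = -18
B (Alice): max(-11, -18) = -11
F (Bob): min(3, 16) = 3
G (Bob): min(7, -8, -11) = -11
E (Alice): max(3, -11) = 3
Root (Bob): min(-11, 3) = -11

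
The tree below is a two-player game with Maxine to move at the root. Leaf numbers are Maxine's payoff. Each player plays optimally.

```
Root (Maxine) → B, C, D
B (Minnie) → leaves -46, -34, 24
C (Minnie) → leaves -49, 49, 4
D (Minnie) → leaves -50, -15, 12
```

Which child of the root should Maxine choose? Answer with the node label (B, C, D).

B (Minnie): min(-46, -34, 24) = -46
C (Minnie): min(-49, 49, 4) = -49
D (Minnie): min(-50, -15, 12) = -50
Root (Maxine): max(-46, -49, -50) = -46
Maxine picks the child with the highest value: B (value -46).

B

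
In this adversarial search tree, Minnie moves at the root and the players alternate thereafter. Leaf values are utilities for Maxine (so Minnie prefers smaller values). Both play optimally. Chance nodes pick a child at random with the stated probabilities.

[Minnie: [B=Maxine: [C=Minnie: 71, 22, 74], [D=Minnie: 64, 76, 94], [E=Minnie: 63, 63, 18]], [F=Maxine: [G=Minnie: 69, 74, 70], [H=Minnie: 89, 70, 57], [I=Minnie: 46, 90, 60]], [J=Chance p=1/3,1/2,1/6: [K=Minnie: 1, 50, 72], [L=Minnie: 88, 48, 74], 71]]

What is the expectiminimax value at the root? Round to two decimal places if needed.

36.17

C (Minnie): min(71, 22, 74) = 22
D (Minnie): min(64, 76, 94) = 64
E (Minnie): min(63, 63, 18) = 18
B (Maxine): max(22, 64, 18) = 64
G (Minnie): min(69, 74, 70) = 69
H (Minnie): min(89, 70, 57) = 57
I (Minnie): min(46, 90, 60) = 46
F (Maxine): max(69, 57, 46) = 69
K (Minnie): min(1, 50, 72) = 1
L (Minnie): min(88, 48, 74) = 48
J (Chance): 1/3·1 + 1/2·48 + 1/6·71 = 36.17
Root (Minnie): min(64, 69, 36.17) = 36.17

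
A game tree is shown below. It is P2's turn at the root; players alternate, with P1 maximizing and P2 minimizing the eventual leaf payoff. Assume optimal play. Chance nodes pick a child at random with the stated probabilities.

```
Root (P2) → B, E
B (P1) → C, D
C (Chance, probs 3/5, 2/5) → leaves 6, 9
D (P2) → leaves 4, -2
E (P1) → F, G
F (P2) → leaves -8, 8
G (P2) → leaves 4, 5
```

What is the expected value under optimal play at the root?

4

C (Chance): 3/5·6 + 2/5·9 = 7.2
D (P2): min(4, -2) = -2
B (P1): max(7.2, -2) = 7.2
F (P2): min(-8, 8) = -8
G (P2): min(4, 5) = 4
E (P1): max(-8, 4) = 4
Root (P2): min(7.2, 4) = 4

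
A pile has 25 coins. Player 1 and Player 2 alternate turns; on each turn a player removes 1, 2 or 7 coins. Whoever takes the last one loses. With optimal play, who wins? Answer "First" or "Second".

Second

i:   0  1  2  3  4  5  6  7  8  9 10 11 12 13 14 15 16 17 18 19 20 21 22 23 24 25
     W  L  W  W  L  W  W  L  W  W  L  W  W  L  W  W  L  W  W  L  W  W  L  W  W  L
Position 25 is L, so the second player wins.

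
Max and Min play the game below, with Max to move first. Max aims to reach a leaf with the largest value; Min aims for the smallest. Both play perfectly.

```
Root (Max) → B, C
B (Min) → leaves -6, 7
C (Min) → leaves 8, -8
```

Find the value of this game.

B (Min): min(-6, 7) = -6
C (Min): min(8, -8) = -8
Root (Max): max(-6, -8) = -6

-6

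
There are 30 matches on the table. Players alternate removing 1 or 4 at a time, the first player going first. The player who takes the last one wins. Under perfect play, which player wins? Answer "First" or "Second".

Second

i:   0  1  2  3  4  5  6  7  8  9 10 11 12 13 14 15 16 17 18 19 20 21 22 23 24 25 26 27 28 29 30
     L  W  L  W  W  L  W  L  W  W  L  W  L  W  W  L  W  L  W  W  L  W  L  W  W  L  W  L  W  W  L
Position 30 is L, so the second player wins.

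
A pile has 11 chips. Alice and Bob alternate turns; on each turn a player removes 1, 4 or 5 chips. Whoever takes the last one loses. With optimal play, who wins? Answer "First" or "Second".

Second

Mark each pile size as W (mover wins) or L (mover loses):
i:   0  1  2  3  4  5  6  7  8  9 10 11
     W  L  W  L  W  W  W  W  W  L  W  L
Position 11 is L, so the second player wins.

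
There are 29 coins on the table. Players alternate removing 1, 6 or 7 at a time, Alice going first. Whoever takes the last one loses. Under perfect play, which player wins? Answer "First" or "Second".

W/L table (W = player to move can force a win):
i:   0  1  2  3  4  5  6  7  8  9 10 11 12 13 14 15 16 17 18 19 20 21 22 23 24 25 26 27 28 29
     W  L  W  L  W  L  W  W  W  W  W  W  W  L  W  L  W  L  W  W  W  W  W  W  W  L  W  L  W  L
Position 29 is L, so the second player wins.

Second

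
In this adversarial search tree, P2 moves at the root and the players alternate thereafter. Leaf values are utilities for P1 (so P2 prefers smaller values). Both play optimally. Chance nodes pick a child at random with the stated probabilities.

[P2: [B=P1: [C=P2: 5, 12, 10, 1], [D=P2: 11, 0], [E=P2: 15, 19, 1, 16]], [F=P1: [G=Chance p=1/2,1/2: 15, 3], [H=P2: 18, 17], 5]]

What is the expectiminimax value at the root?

C (P2): min(5, 12, 10, 1) = 1
D (P2): min(11, 0) = 0
E (P2): min(15, 19, 1, 16) = 1
B (P1): max(1, 0, 1) = 1
G (Chance): 1/2·15 + 1/2·3 = 9
H (P2): min(18, 17) = 17
F (P1): max(9, 17, 5) = 17
Root (P2): min(1, 17) = 1

1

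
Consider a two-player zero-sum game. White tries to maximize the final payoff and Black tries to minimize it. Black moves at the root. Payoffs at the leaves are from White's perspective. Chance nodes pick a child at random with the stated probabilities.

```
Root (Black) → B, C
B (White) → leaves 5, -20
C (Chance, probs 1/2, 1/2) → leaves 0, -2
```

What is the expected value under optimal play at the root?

-1

B (White): max(5, -20) = 5
C (Chance): 1/2·0 + 1/2·-2 = -1
Root (Black): min(5, -1) = -1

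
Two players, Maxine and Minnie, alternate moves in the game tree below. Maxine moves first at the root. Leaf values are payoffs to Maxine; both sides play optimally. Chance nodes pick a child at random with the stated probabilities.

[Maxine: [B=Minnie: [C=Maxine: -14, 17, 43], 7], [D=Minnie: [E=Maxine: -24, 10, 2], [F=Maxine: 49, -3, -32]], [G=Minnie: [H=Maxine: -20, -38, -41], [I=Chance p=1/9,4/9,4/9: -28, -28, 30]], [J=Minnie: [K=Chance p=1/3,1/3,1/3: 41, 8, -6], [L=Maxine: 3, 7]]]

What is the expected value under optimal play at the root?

10

C (Maxine): max(-14, 17, 43) = 43
B (Minnie): min(43, 7) = 7
E (Maxine): max(-24, 10, 2) = 10
F (Maxine): max(49, -3, -32) = 49
D (Minnie): min(10, 49) = 10
H (Maxine): max(-20, -38, -41) = -20
I (Chance): 1/9·-28 + 4/9·-28 + 4/9·30 = -2.22
G (Minnie): min(-20, -2.22) = -20
K (Chance): 1/3·41 + 1/3·8 + 1/3·-6 = 14.33
L (Maxine): max(3, 7) = 7
J (Minnie): min(14.33, 7) = 7
Root (Maxine): max(7, 10, -20, 7) = 10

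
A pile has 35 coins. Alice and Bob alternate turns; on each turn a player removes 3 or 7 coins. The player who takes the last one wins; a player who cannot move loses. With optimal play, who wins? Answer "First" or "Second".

Mark each pile size as W (mover wins) or L (mover loses):
i:   0  1  2  3  4  5  6  7  8  9 10 11 12 13 14 15 16 17 18 19 20 21 22 23 24 25 26 27 28 29 30 31 32 33 34 35
     L  L  L  W  W  W  L  W  W  W  L  L  L  W  W  W  L  W  W  W  L  L  L  W  W  W  L  W  W  W  L  L  L  W  W  W
Position 35 is W, so the first player wins.

First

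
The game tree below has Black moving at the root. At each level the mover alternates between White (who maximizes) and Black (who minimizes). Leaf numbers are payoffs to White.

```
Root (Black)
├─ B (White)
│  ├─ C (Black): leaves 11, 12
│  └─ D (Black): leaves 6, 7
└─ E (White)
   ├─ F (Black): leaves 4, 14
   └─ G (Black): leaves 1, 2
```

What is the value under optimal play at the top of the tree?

4

C (Black): min(11, 12) = 11
D (Black): min(6, 7) = 6
B (White): max(11, 6) = 11
F (Black): min(4, 14) = 4
G (Black): min(1, 2) = 1
E (White): max(4, 1) = 4
Root (Black): min(11, 4) = 4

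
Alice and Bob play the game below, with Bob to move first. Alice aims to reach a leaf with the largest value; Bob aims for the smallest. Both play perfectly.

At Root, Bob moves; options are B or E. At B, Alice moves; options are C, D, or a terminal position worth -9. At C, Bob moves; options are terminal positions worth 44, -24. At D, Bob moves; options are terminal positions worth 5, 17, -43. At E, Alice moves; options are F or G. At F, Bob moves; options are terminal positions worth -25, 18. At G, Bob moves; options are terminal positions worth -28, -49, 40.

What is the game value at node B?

-9

C: min(44, -24) = -24
D: min(5, 17, -43) = -43
B: max(-24, -43, -9) = -9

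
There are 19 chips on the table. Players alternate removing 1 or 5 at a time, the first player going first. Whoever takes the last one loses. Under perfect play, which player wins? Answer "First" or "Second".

i:   0  1  2  3  4  5  6  7  8  9 10 11 12 13 14 15 16 17 18 19
     W  L  W  L  W  L  W  L  W  L  W  L  W  L  W  L  W  L  W  L
Position 19 is L, so the second player wins.

Second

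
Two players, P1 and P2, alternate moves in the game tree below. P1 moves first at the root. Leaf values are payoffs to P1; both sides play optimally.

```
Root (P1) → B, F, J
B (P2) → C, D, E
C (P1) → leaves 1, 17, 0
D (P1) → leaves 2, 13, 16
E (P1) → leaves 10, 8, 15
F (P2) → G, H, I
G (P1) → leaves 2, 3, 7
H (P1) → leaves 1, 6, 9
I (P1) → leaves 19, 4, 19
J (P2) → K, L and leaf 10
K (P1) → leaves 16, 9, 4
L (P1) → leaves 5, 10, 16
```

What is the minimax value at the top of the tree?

15

C (P1): max(1, 17, 0) = 17
D (P1): max(2, 13, 16) = 16
E (P1): max(10, 8, 15) = 15
B (P2): min(17, 16, 15) = 15
G (P1): max(2, 3, 7) = 7
H (P1): max(1, 6, 9) = 9
I (P1): max(19, 4, 19) = 19
F (P2): min(7, 9, 19) = 7
K (P1): max(16, 9, 4) = 16
L (P1): max(5, 10, 16) = 16
J (P2): min(16, 16, 10) = 10
Root (P1): max(15, 7, 10) = 15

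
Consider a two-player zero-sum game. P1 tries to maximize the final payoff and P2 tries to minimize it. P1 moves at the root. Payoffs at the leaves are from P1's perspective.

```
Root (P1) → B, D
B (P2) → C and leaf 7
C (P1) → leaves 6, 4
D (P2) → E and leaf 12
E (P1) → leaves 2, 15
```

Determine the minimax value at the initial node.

12

C (P1): max(6, 4) = 6
B (P2): min(6, 7) = 6
E (P1): max(2, 15) = 15
D (P2): min(15, 12) = 12
Root (P1): max(6, 12) = 12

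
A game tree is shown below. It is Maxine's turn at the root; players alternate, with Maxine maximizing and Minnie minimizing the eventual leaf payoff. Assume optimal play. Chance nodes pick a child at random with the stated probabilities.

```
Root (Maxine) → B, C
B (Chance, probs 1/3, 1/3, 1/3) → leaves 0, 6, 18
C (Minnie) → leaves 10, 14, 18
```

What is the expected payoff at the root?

10

B (Chance): 1/3·0 + 1/3·6 + 1/3·18 = 8
C (Minnie): min(10, 14, 18) = 10
Root (Maxine): max(8, 10) = 10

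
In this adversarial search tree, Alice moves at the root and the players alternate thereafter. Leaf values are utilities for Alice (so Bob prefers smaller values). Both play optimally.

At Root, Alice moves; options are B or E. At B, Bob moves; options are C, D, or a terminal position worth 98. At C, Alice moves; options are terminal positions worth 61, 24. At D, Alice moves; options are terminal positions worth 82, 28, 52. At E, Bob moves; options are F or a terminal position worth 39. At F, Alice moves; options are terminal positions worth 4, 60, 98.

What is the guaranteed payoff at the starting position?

C (Alice): max(61, 24) = 61
D (Alice): max(82, 28, 52) = 82
B (Bob): min(61, 82, 98) = 61
F (Alice): max(4, 60, 98) = 98
E (Bob): min(98, 39) = 39
Root (Alice): max(61, 39) = 61

61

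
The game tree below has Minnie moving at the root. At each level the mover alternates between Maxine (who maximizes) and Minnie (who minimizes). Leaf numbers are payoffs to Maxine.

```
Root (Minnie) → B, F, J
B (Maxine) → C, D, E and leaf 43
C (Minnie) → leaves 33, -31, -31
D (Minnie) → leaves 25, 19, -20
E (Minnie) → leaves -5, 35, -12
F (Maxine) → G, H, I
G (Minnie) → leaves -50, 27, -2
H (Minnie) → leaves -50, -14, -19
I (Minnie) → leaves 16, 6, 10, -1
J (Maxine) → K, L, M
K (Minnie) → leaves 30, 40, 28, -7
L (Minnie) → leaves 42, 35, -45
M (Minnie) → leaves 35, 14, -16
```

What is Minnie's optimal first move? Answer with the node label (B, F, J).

J

C (Minnie): min(33, -31, -31) = -31
D (Minnie): min(25, 19, -20) = -20
E (Minnie): min(-5, 35, -12) = -12
B (Maxine): max(-31, -20, -12, 43) = 43
G (Minnie): min(-50, 27, -2) = -50
H (Minnie): min(-50, -14, -19) = -50
I (Minnie): min(16, 6, 10, -1) = -1
F (Maxine): max(-50, -50, -1) = -1
K (Minnie): min(30, 40, 28, -7) = -7
L (Minnie): min(42, 35, -45) = -45
M (Minnie): min(35, 14, -16) = -16
J (Maxine): max(-7, -45, -16) = -7
Root (Minnie): min(43, -1, -7) = -7
Minnie picks the child with the lowest value: J (value -7).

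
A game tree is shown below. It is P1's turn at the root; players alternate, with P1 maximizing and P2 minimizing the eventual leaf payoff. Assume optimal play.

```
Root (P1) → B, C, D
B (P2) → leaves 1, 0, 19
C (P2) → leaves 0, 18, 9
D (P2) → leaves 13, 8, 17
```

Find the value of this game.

B (P2): min(1, 0, 19) = 0
C (P2): min(0, 18, 9) = 0
D (P2): min(13, 8, 17) = 8
Root (P1): max(0, 0, 8) = 8

8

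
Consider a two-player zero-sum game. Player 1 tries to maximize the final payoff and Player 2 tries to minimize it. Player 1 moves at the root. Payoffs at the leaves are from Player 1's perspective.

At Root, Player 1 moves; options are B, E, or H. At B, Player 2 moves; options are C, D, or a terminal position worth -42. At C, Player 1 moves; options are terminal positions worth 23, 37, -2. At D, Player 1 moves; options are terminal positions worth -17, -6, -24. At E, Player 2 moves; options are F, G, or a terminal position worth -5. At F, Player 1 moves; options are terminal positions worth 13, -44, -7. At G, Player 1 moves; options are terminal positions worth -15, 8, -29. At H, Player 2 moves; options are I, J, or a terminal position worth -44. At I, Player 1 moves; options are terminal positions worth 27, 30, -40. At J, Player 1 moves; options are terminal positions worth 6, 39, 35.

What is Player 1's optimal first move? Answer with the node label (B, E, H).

C (Player 1): max(23, 37, -2) = 37
D (Player 1): max(-17, -6, -24) = -6
B (Player 2): min(37, -6, -42) = -42
F (Player 1): max(13, -44, -7) = 13
G (Player 1): max(-15, 8, -29) = 8
E (Player 2): min(13, 8, -5) = -5
I (Player 1): max(27, 30, -40) = 30
J (Player 1): max(6, 39, 35) = 39
H (Player 2): min(30, 39, -44) = -44
Root (Player 1): max(-42, -5, -44) = -5
Player 1 picks the child with the highest value: E (value -5).

E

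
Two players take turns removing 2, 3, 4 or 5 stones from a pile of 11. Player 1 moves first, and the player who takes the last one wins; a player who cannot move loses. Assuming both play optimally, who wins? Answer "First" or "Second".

First

Compute winning (W) and losing (L) positions by backward induction:
i:   0  1  2  3  4  5  6  7  8  9 10 11
     L  L  W  W  W  W  W  L  L  W  W  W
Position 11 is W, so the first player wins.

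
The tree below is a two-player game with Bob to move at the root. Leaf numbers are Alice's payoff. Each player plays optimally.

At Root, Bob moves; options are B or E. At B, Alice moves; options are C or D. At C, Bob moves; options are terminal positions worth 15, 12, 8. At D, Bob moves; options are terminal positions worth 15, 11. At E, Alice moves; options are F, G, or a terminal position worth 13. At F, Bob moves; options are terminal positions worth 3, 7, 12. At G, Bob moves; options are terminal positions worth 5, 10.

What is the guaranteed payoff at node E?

F: min(3, 7, 12) = 3
G: min(5, 10) = 5
E: max(3, 5, 13) = 13

13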